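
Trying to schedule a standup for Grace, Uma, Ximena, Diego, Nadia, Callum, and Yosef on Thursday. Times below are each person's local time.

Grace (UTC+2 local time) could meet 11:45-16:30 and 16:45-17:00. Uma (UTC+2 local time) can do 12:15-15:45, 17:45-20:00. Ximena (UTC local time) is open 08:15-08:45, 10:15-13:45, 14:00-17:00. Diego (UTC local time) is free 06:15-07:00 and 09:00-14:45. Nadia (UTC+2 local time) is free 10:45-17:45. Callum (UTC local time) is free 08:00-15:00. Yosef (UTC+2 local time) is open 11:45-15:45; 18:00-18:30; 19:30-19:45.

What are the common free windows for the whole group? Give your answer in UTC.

Grace in UTC: 09:45-14:30, 14:45-15:00 (subtract 2h to convert from UTC+2).
Uma in UTC: 10:15-13:45, 15:45-18:00 (subtract 2h to convert from UTC+2).
Ximena in UTC: 08:15-08:45, 10:15-13:45, 14:00-17:00.
Diego in UTC: 06:15-07:00, 09:00-14:45.
Nadia in UTC: 08:45-15:45 (subtract 2h to convert from UTC+2).
Callum in UTC: 08:00-15:00.
Yosef in UTC: 09:45-13:45, 16:00-16:30, 17:30-17:45 (subtract 2h to convert from UTC+2).
Grace ∩ Uma: 10:15-13:45.
Grace ∩ Uma ∩ Ximena: 10:15-13:45.
Grace ∩ Uma ∩ Ximena ∩ Diego: 10:15-13:45.
Grace ∩ Uma ∩ Ximena ∩ Diego ∩ Nadia: 10:15-13:45.
Grace ∩ Uma ∩ Ximena ∩ Diego ∩ Nadia ∩ Callum: 10:15-13:45.
Grace ∩ Uma ∩ Ximena ∩ Diego ∩ Nadia ∩ Callum ∩ Yosef: 10:15-13:45.

10:15-13:45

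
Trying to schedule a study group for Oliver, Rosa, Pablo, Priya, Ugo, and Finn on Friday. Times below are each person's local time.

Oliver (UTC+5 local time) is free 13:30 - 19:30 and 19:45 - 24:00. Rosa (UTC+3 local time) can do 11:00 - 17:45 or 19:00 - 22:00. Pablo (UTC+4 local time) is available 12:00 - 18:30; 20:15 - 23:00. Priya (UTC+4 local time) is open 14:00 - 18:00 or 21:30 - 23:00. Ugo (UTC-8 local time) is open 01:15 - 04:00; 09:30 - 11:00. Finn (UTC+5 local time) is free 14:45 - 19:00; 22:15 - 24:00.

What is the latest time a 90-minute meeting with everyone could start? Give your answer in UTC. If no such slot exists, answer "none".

17:30

Oliver in UTC: 08:30-14:30, 14:45-19:00 (subtract 5h to convert from UTC+5).
Rosa in UTC: 08:00-14:45, 16:00-19:00 (subtract 3h to convert from UTC+3).
Pablo in UTC: 08:00-14:30, 16:15-19:00 (subtract 4h to convert from UTC+4).
Priya in UTC: 10:00-14:00, 17:30-19:00 (subtract 4h to convert from UTC+4).
Ugo in UTC: 09:15-12:00, 17:30-19:00 (add 8h to convert from UTC-8).
Finn in UTC: 09:45-14:00, 17:15-19:00 (subtract 5h to convert from UTC+5).
Oliver ∩ Rosa: 08:30-14:30, 16:00-19:00.
Oliver ∩ Rosa ∩ Pablo: 08:30-14:30, 16:15-19:00.
Oliver ∩ Rosa ∩ Pablo ∩ Priya: 10:00-14:00, 17:30-19:00.
Oliver ∩ Rosa ∩ Pablo ∩ Priya ∩ Ugo: 10:00-12:00, 17:30-19:00.
Oliver ∩ Rosa ∩ Pablo ∩ Priya ∩ Ugo ∩ Finn: 10:00-12:00, 17:30-19:00.
The last common window of at least 90 minutes is 17:30-19:00; a 90-minute meeting can start as late as 17:30 and still end by 19:00.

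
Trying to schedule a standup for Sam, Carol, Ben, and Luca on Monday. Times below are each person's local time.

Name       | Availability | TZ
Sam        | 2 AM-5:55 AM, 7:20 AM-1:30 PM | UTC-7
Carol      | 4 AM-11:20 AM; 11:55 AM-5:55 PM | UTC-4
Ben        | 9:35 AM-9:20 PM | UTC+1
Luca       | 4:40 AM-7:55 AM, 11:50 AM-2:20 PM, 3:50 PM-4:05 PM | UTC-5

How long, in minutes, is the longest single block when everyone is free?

Sam in UTC: 09:00-12:55, 14:20-20:30 (add 7h to convert from UTC-7).
Carol in UTC: 08:00-15:20, 15:55-21:55 (add 4h to convert from UTC-4).
Ben in UTC: 08:35-20:20 (subtract 1h to convert from UTC+1).
Luca in UTC: 09:40-12:55, 16:50-19:20, 20:50-21:05 (add 5h to convert from UTC-5).
Sam ∩ Carol: 09:00-12:55, 14:20-15:20, 15:55-20:30.
Sam ∩ Carol ∩ Ben: 09:00-12:55, 14:20-15:20, 15:55-20:20.
Sam ∩ Carol ∩ Ben ∩ Luca: 09:40-12:55, 16:50-19:20.
So the common availability across everyone is 09:40-12:55, 16:50-19:20.
The longest is 09:40-12:55 at 195 minutes.

195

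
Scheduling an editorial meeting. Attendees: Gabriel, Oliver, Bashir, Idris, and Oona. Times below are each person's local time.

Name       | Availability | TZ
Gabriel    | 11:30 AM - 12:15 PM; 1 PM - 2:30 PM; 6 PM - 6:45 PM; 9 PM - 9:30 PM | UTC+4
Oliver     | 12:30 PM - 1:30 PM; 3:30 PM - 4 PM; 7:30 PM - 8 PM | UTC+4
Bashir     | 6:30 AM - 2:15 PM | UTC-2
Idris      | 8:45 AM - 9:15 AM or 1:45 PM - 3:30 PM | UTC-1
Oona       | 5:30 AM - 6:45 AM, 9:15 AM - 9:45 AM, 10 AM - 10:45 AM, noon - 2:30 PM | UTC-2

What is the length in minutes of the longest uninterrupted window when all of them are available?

0

Gabriel in UTC: 07:30-08:15, 09:00-10:30, 14:00-14:45, 17:00-17:30 (subtract 4h to convert from UTC+4).
Oliver in UTC: 08:30-09:30, 11:30-12:00, 15:30-16:00 (subtract 4h to convert from UTC+4).
Bashir in UTC: 08:30-16:15 (add 2h to convert from UTC-2).
Idris in UTC: 09:45-10:15, 14:45-16:30 (add 1h to convert from UTC-1).
Oona in UTC: 07:30-08:45, 11:15-11:45, 12:00-12:45, 14:00-16:30 (add 2h to convert from UTC-2).
Gabriel ∩ Oliver: 09:00-09:30.
Gabriel ∩ Oliver ∩ Bashir: 09:00-09:30.
Gabriel ∩ Oliver ∩ Bashir ∩ Idris: ∅.
Gabriel ∩ Oliver ∩ Bashir ∩ Idris ∩ Oona: ∅.
There is no time when everyone is free.
No common window exists, so the longest block is 0 minutes.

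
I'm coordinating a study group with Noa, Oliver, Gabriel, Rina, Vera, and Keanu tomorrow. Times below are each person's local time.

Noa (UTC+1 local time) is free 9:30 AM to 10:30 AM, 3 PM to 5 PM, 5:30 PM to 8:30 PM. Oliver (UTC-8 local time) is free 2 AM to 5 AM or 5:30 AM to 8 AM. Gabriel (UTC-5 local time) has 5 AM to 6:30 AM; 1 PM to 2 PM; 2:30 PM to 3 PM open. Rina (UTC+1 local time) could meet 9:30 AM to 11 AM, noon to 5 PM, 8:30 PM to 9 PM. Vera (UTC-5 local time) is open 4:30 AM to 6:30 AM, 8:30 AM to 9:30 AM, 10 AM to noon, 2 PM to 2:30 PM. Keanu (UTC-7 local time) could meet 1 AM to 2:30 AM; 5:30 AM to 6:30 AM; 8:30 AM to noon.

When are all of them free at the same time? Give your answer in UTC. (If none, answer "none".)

none

Noa in UTC: 08:30-09:30, 14:00-16:00, 16:30-19:30 (subtract 1h to convert from UTC+1).
Oliver in UTC: 10:00-13:00, 13:30-16:00 (add 8h to convert from UTC-8).
Gabriel in UTC: 10:00-11:30, 18:00-19:00, 19:30-20:00 (add 5h to convert from UTC-5).
Rina in UTC: 08:30-10:00, 11:00-16:00, 19:30-20:00 (subtract 1h to convert from UTC+1).
Vera in UTC: 09:30-11:30, 13:30-14:30, 15:00-17:00, 19:00-19:30 (add 5h to convert from UTC-5).
Keanu in UTC: 08:00-09:30, 12:30-13:30, 15:30-19:00 (add 7h to convert from UTC-7).
Noa ∩ Oliver: 14:00-16:00.
Noa ∩ Oliver ∩ Gabriel: ∅.
Noa ∩ Oliver ∩ Gabriel ∩ Rina: ∅.
Noa ∩ Oliver ∩ Gabriel ∩ Rina ∩ Vera: ∅.
Noa ∩ Oliver ∩ Gabriel ∩ Rina ∩ Vera ∩ Keanu: ∅.
There is no time when everyone is free.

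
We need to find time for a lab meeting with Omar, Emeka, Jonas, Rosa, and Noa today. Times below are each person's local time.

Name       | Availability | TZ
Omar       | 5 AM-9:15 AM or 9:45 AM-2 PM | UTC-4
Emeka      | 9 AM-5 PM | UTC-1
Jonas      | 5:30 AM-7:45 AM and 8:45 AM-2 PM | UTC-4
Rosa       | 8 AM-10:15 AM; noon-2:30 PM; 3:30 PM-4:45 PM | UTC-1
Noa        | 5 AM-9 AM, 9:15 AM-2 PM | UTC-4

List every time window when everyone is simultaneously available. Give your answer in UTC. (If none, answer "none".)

Omar in UTC: 09:00-13:15, 13:45-18:00 (add 4h to convert from UTC-4).
Emeka in UTC: 10:00-18:00 (add 1h to convert from UTC-1).
Jonas in UTC: 09:30-11:45, 12:45-18:00 (add 4h to convert from UTC-4).
Rosa in UTC: 09:00-11:15, 13:00-15:30, 16:30-17:45 (add 1h to convert from UTC-1).
Noa in UTC: 09:00-13:00, 13:15-18:00 (add 4h to convert from UTC-4).
Omar ∩ Emeka: 10:00-13:15, 13:45-18:00.
Omar ∩ Emeka ∩ Jonas: 10:00-11:45, 12:45-13:15, 13:45-18:00.
Omar ∩ Emeka ∩ Jonas ∩ Rosa: 10:00-11:15, 13:00-13:15, 13:45-15:30, 16:30-17:45.
Omar ∩ Emeka ∩ Jonas ∩ Rosa ∩ Noa: 10:00-11:15, 13:45-15:30, 16:30-17:45.
Those are the intersection windows.

10:00-11:15, 13:45-15:30, 16:30-17:45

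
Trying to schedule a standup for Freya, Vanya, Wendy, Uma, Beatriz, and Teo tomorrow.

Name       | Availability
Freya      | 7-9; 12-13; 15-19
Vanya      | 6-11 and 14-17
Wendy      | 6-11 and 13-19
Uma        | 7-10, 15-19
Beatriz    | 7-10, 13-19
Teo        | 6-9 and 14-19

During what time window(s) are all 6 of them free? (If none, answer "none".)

Freya ∩ Vanya: 07:00-09:00, 15:00-17:00.
Freya ∩ Vanya ∩ Wendy: 07:00-09:00, 15:00-17:00.
Freya ∩ Vanya ∩ Wendy ∩ Uma: 07:00-09:00, 15:00-17:00.
Freya ∩ Vanya ∩ Wendy ∩ Uma ∩ Beatriz: 07:00-09:00, 15:00-17:00.
Freya ∩ Vanya ∩ Wendy ∩ Uma ∩ Beatriz ∩ Teo: 07:00-09:00, 15:00-17:00.
Those are the intersection windows.

07:00-09:00, 15:00-17:00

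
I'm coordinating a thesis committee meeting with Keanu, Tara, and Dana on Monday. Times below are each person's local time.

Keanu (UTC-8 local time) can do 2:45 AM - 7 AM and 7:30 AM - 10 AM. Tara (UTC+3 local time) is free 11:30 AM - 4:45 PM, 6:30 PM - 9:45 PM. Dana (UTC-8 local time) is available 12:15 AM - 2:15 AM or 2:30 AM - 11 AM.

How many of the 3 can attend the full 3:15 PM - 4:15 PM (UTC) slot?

Keanu in UTC: 10:45-15:00, 15:30-18:00 (add 8h to convert from UTC-8).
Tara in UTC: 08:30-13:45, 15:30-18:45 (subtract 3h to convert from UTC+3).
Dana in UTC: 08:15-10:15, 10:30-19:00 (add 8h to convert from UTC-8).
Dana can make the full 15:15-16:15 slot — that's 1.

1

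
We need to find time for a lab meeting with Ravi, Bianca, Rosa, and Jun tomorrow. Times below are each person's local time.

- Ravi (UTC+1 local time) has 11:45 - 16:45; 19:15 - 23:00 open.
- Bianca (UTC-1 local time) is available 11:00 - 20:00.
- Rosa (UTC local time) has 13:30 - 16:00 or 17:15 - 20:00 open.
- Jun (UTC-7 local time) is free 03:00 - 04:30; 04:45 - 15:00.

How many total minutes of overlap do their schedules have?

Ravi in UTC: 10:45-15:45, 18:15-22:00 (subtract 1h to convert from UTC+1).
Bianca in UTC: 12:00-21:00 (add 1h to convert from UTC-1).
Rosa in UTC: 13:30-16:00, 17:15-20:00.
Jun in UTC: 10:00-11:30, 11:45-22:00 (add 7h to convert from UTC-7).
Ravi ∩ Bianca: 12:00-15:45, 18:15-21:00.
Ravi ∩ Bianca ∩ Rosa: 13:30-15:45, 18:15-20:00.
Ravi ∩ Bianca ∩ Rosa ∩ Jun: 13:30-15:45, 18:15-20:00.
Summing the common windows: 135 + 105 = 240 minutes.

240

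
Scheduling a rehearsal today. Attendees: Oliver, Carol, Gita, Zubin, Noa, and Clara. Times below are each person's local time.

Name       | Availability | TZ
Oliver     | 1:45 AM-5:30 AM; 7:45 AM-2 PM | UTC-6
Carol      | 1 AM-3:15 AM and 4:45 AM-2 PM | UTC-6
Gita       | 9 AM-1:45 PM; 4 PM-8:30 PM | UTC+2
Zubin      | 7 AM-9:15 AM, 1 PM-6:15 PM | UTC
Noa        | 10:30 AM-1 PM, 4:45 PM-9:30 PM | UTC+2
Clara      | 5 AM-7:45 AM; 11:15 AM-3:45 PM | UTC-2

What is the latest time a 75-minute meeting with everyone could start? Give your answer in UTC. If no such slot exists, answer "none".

Oliver in UTC: 07:45-11:30, 13:45-20:00 (add 6h to convert from UTC-6).
Carol in UTC: 07:00-09:15, 10:45-20:00 (add 6h to convert from UTC-6).
Gita in UTC: 07:00-11:45, 14:00-18:30 (subtract 2h to convert from UTC+2).
Zubin in UTC: 07:00-09:15, 13:00-18:15.
Noa in UTC: 08:30-11:00, 14:45-19:30 (subtract 2h to convert from UTC+2).
Clara in UTC: 07:00-09:45, 13:15-17:45 (add 2h to convert from UTC-2).
Oliver ∩ Carol: 07:45-09:15, 10:45-11:30, 13:45-20:00.
Oliver ∩ Carol ∩ Gita: 07:45-09:15, 10:45-11:30, 14:00-18:30.
Oliver ∩ Carol ∩ Gita ∩ Zubin: 07:45-09:15, 14:00-18:15.
Oliver ∩ Carol ∩ Gita ∩ Zubin ∩ Noa: 08:30-09:15, 14:45-18:15.
Oliver ∩ Carol ∩ Gita ∩ Zubin ∩ Noa ∩ Clara: 08:30-09:15, 14:45-17:45.
The last common window of at least 75 minutes is 14:45-17:45; a 75-minute meeting can start as late as 16:30 and still end by 17:45.

16:30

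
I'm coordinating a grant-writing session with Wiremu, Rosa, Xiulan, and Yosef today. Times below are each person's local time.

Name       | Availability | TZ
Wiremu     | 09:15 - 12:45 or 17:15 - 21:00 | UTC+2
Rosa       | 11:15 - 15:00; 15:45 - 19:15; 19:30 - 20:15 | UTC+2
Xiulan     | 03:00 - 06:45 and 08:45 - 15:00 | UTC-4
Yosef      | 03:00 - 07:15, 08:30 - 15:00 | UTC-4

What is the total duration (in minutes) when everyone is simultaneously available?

Wiremu in UTC: 07:15-10:45, 15:15-19:00 (subtract 2h to convert from UTC+2).
Rosa in UTC: 09:15-13:00, 13:45-17:15, 17:30-18:15 (subtract 2h to convert from UTC+2).
Xiulan in UTC: 07:00-10:45, 12:45-19:00 (add 4h to convert from UTC-4).
Yosef in UTC: 07:00-11:15, 12:30-19:00 (add 4h to convert from UTC-4).
Wiremu ∩ Rosa: 09:15-10:45, 15:15-17:15, 17:30-18:15.
Wiremu ∩ Rosa ∩ Xiulan: 09:15-10:45, 15:15-17:15, 17:30-18:15.
Wiremu ∩ Rosa ∩ Xiulan ∩ Yosef: 09:15-10:45, 15:15-17:15, 17:30-18:15.
Those are the intersection windows.
Summing the common windows: 90 + 120 + 45 = 255 minutes.

255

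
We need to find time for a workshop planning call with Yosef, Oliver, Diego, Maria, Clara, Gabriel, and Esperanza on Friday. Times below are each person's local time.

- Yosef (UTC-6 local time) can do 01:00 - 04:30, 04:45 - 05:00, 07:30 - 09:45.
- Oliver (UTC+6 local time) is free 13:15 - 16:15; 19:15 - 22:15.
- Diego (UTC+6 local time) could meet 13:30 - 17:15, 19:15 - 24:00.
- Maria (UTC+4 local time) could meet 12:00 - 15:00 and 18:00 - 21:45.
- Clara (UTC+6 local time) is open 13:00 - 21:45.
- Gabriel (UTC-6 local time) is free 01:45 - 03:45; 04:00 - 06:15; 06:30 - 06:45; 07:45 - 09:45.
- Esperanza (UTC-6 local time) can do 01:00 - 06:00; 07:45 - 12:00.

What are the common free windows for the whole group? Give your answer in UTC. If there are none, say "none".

08:00-09:45, 10:00-10:15, 14:00-15:45

Yosef in UTC: 07:00-10:30, 10:45-11:00, 13:30-15:45 (add 6h to convert from UTC-6).
Oliver in UTC: 07:15-10:15, 13:15-16:15 (subtract 6h to convert from UTC+6).
Diego in UTC: 07:30-11:15, 13:15-18:00 (subtract 6h to convert from UTC+6).
Maria in UTC: 08:00-11:00, 14:00-17:45 (subtract 4h to convert from UTC+4).
Clara in UTC: 07:00-15:45 (subtract 6h to convert from UTC+6).
Gabriel in UTC: 07:45-09:45, 10:00-12:15, 12:30-12:45, 13:45-15:45 (add 6h to convert from UTC-6).
Esperanza in UTC: 07:00-12:00, 13:45-18:00 (add 6h to convert from UTC-6).
Yosef ∩ Oliver: 07:15-10:15, 13:30-15:45.
Yosef ∩ Oliver ∩ Diego: 07:30-10:15, 13:30-15:45.
Yosef ∩ Oliver ∩ Diego ∩ Maria: 08:00-10:15, 14:00-15:45.
Yosef ∩ Oliver ∩ Diego ∩ Maria ∩ Clara: 08:00-10:15, 14:00-15:45.
Yosef ∩ Oliver ∩ Diego ∩ Maria ∩ Clara ∩ Gabriel: 08:00-09:45, 10:00-10:15, 14:00-15:45.
Yosef ∩ Oliver ∩ Diego ∩ Maria ∩ Clara ∩ Gabriel ∩ Esperanza: 08:00-09:45, 10:00-10:15, 14:00-15:45.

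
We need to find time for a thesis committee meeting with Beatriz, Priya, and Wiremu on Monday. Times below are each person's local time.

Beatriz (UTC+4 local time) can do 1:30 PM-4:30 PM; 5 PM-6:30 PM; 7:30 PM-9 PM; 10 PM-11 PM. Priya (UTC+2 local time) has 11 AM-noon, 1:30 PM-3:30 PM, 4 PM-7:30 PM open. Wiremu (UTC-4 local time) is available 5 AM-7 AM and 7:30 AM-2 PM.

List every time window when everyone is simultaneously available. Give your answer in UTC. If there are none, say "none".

Beatriz in UTC: 09:30-12:30, 13:00-14:30, 15:30-17:00, 18:00-19:00 (subtract 4h to convert from UTC+4).
Priya in UTC: 09:00-10:00, 11:30-13:30, 14:00-17:30 (subtract 2h to convert from UTC+2).
Wiremu in UTC: 09:00-11:00, 11:30-18:00 (add 4h to convert from UTC-4).
Beatriz ∩ Priya: 09:30-10:00, 11:30-12:30, 13:00-13:30, 14:00-14:30, 15:30-17:00.
Beatriz ∩ Priya ∩ Wiremu: 09:30-10:00, 11:30-12:30, 13:00-13:30, 14:00-14:30, 15:30-17:00.

09:30-10:00, 11:30-12:30, 13:00-13:30, 14:00-14:30, 15:30-17:00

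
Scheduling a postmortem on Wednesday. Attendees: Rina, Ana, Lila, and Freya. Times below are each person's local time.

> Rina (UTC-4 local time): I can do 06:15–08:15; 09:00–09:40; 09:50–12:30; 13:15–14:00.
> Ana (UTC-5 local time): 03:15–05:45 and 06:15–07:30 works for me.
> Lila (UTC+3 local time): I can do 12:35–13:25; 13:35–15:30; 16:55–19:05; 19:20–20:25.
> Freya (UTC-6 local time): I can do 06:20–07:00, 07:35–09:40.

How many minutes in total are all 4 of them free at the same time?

0

Rina in UTC: 10:15-12:15, 13:00-13:40, 13:50-16:30, 17:15-18:00 (add 4h to convert from UTC-4).
Ana in UTC: 08:15-10:45, 11:15-12:30 (add 5h to convert from UTC-5).
Lila in UTC: 09:35-10:25, 10:35-12:30, 13:55-16:05, 16:20-17:25 (subtract 3h to convert from UTC+3).
Freya in UTC: 12:20-13:00, 13:35-15:40 (add 6h to convert from UTC-6).
Rina ∩ Ana: 10:15-10:45, 11:15-12:15.
Rina ∩ Ana ∩ Lila: 10:15-10:25, 10:35-10:45, 11:15-12:15.
Rina ∩ Ana ∩ Lila ∩ Freya: ∅.
There is no time when everyone is free.
There is no common window, so the total is 0 minutes.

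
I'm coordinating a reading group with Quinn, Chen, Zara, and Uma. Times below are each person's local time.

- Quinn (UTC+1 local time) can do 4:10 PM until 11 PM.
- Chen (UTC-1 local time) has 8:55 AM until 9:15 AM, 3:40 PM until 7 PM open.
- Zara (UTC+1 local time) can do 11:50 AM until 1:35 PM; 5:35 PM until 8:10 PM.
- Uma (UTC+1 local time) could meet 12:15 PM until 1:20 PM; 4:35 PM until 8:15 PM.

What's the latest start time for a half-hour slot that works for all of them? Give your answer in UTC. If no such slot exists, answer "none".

Quinn in UTC: 15:10-22:00 (subtract 1h to convert from UTC+1).
Chen in UTC: 09:55-10:15, 16:40-20:00 (add 1h to convert from UTC-1).
Zara in UTC: 10:50-12:35, 16:35-19:10 (subtract 1h to convert from UTC+1).
Uma in UTC: 11:15-12:20, 15:35-19:15 (subtract 1h to convert from UTC+1).
Quinn ∩ Chen: 16:40-20:00.
Quinn ∩ Chen ∩ Zara: 16:40-19:10.
Quinn ∩ Chen ∩ Zara ∩ Uma: 16:40-19:10.
The last common window of at least 30 minutes is 16:40-19:10; a 30-minute meeting can start as late as 18:40 and still end by 19:10.

18:40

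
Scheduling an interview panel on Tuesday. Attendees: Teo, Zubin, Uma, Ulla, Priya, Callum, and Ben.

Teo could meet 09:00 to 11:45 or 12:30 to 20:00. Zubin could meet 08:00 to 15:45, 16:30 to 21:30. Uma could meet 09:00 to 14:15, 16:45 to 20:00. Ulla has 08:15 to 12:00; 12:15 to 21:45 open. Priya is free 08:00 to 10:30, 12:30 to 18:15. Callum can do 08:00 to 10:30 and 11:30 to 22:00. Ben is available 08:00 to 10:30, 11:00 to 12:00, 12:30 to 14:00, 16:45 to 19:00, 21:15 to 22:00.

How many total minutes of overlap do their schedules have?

270

Teo ∩ Zubin: 09:00-11:45, 12:30-15:45, 16:30-20:00.
Teo ∩ Zubin ∩ Uma: 09:00-11:45, 12:30-14:15, 16:45-20:00.
Teo ∩ Zubin ∩ Uma ∩ Ulla: 09:00-11:45, 12:30-14:15, 16:45-20:00.
Teo ∩ Zubin ∩ Uma ∩ Ulla ∩ Priya: 09:00-10:30, 12:30-14:15, 16:45-18:15.
Teo ∩ Zubin ∩ Uma ∩ Ulla ∩ Priya ∩ Callum: 09:00-10:30, 12:30-14:15, 16:45-18:15.
Teo ∩ Zubin ∩ Uma ∩ Ulla ∩ Priya ∩ Callum ∩ Ben: 09:00-10:30, 12:30-14:00, 16:45-18:15.
Those are the intersection windows.
Summing the common windows: 90 + 90 + 90 = 270 minutes.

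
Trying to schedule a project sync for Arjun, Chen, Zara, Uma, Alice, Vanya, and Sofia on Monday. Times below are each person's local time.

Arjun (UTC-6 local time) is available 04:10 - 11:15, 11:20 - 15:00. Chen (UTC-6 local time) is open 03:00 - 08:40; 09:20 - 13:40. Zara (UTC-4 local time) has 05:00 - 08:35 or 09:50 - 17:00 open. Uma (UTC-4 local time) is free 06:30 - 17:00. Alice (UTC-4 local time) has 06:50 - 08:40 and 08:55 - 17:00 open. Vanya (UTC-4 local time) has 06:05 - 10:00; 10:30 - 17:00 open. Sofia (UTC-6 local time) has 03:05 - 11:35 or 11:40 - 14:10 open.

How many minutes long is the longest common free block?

120

Arjun in UTC: 10:10-17:15, 17:20-21:00 (add 6h to convert from UTC-6).
Chen in UTC: 09:00-14:40, 15:20-19:40 (add 6h to convert from UTC-6).
Zara in UTC: 09:00-12:35, 13:50-21:00 (add 4h to convert from UTC-4).
Uma in UTC: 10:30-21:00 (add 4h to convert from UTC-4).
Alice in UTC: 10:50-12:40, 12:55-21:00 (add 4h to convert from UTC-4).
Vanya in UTC: 10:05-14:00, 14:30-21:00 (add 4h to convert from UTC-4).
Sofia in UTC: 09:05-17:35, 17:40-20:10 (add 6h to convert from UTC-6).
Arjun ∩ Chen: 10:10-14:40, 15:20-17:15, 17:20-19:40.
Arjun ∩ Chen ∩ Zara: 10:10-12:35, 13:50-14:40, 15:20-17:15, 17:20-19:40.
Arjun ∩ Chen ∩ Zara ∩ Uma: 10:30-12:35, 13:50-14:40, 15:20-17:15, 17:20-19:40.
Arjun ∩ Chen ∩ Zara ∩ Uma ∩ Alice: 10:50-12:35, 13:50-14:40, 15:20-17:15, 17:20-19:40.
Arjun ∩ Chen ∩ Zara ∩ Uma ∩ Alice ∩ Vanya: 10:50-12:35, 13:50-14:00, 14:30-14:40, 15:20-17:15, 17:20-19:40.
Arjun ∩ Chen ∩ Zara ∩ Uma ∩ Alice ∩ Vanya ∩ Sofia: 10:50-12:35, 13:50-14:00, 14:30-14:40, 15:20-17:15, 17:20-17:35, 17:40-19:40.
The longest is 17:40-19:40 at 120 minutes.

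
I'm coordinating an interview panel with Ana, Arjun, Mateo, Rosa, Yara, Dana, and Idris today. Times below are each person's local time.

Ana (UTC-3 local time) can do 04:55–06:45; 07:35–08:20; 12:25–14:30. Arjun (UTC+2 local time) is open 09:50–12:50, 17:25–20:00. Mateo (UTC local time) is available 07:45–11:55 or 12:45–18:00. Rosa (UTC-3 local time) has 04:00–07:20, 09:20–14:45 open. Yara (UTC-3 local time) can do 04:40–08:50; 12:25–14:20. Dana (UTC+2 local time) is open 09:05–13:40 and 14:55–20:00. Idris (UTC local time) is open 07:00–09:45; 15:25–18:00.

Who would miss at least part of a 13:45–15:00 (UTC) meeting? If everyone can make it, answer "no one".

Ana, Arjun, Idris, Yara

Ana in UTC: 07:55-09:45, 10:35-11:20, 15:25-17:30 (add 3h to convert from UTC-3).
Arjun in UTC: 07:50-10:50, 15:25-18:00 (subtract 2h to convert from UTC+2).
Mateo in UTC: 07:45-11:55, 12:45-18:00.
Rosa in UTC: 07:00-10:20, 12:20-17:45 (add 3h to convert from UTC-3).
Yara in UTC: 07:40-11:50, 15:25-17:20 (add 3h to convert from UTC-3).
Dana in UTC: 07:05-11:40, 12:55-18:00 (subtract 2h to convert from UTC+2).
Idris in UTC: 07:00-09:45, 15:25-18:00.
Ana: not fully free for 13:45-15:00. Arjun: not fully free for 13:45-15:00. Mateo: free for 13:45-15:00. Rosa: free for 13:45-15:00. Yara: not fully free for 13:45-15:00. Dana: free for 13:45-15:00. Idris: not fully free for 13:45-15:00.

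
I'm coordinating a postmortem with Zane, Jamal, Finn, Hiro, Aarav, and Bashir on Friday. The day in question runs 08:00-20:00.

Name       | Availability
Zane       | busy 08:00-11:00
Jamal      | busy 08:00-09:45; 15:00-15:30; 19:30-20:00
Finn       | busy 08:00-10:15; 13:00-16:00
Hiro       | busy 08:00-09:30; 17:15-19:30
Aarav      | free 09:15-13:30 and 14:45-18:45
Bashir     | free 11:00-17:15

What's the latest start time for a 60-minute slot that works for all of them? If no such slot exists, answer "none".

16:15

Zane free: 11:00-20:00 (invert busy blocks within the working day).
Jamal free: 09:45-15:00, 15:30-19:30 (invert busy blocks within the working day).
Finn free: 10:15-13:00, 16:00-20:00 (invert busy blocks within the working day).
Hiro free: 09:30-17:15, 19:30-20:00 (invert busy blocks within the working day).
Aarav free: 09:15-13:30, 14:45-18:45.
Bashir free: 11:00-17:15.
Zane ∩ Jamal: 11:00-15:00, 15:30-19:30.
Zane ∩ Jamal ∩ Finn: 11:00-13:00, 16:00-19:30.
Zane ∩ Jamal ∩ Finn ∩ Hiro: 11:00-13:00, 16:00-17:15.
Zane ∩ Jamal ∩ Finn ∩ Hiro ∩ Aarav: 11:00-13:00, 16:00-17:15.
Zane ∩ Jamal ∩ Finn ∩ Hiro ∩ Aarav ∩ Bashir: 11:00-13:00, 16:00-17:15.
The last common window of at least 60 minutes is 16:00-17:15; a 60-minute meeting can start as late as 16:15 and still end by 17:15.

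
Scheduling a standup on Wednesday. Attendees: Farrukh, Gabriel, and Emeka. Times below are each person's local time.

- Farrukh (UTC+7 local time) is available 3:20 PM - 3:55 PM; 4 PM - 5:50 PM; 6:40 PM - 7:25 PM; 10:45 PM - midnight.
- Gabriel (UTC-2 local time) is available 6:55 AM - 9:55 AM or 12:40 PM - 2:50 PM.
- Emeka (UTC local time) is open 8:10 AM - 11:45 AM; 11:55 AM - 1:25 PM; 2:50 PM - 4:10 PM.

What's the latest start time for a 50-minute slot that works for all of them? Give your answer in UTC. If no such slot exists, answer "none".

10:00

Farrukh in UTC: 08:20-08:55, 09:00-10:50, 11:40-12:25, 15:45-17:00 (subtract 7h to convert from UTC+7).
Gabriel in UTC: 08:55-11:55, 14:40-16:50 (add 2h to convert from UTC-2).
Emeka in UTC: 08:10-11:45, 11:55-13:25, 14:50-16:10.
Farrukh ∩ Gabriel: 09:00-10:50, 11:40-11:55, 15:45-16:50.
Farrukh ∩ Gabriel ∩ Emeka: 09:00-10:50, 11:40-11:45, 15:45-16:10.
The last common window of at least 50 minutes is 09:00-10:50; a 50-minute meeting can start as late as 10:00 and still end by 10:50.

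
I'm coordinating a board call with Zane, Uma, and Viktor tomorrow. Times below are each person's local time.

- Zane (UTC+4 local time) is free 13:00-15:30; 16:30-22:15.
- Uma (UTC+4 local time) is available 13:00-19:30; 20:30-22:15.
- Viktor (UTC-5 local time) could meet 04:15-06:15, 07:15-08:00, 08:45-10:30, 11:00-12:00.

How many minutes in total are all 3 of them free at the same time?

Zane in UTC: 09:00-11:30, 12:30-18:15 (subtract 4h to convert from UTC+4).
Uma in UTC: 09:00-15:30, 16:30-18:15 (subtract 4h to convert from UTC+4).
Viktor in UTC: 09:15-11:15, 12:15-13:00, 13:45-15:30, 16:00-17:00 (add 5h to convert from UTC-5).
Zane ∩ Uma: 09:00-11:30, 12:30-15:30, 16:30-18:15.
Zane ∩ Uma ∩ Viktor: 09:15-11:15, 12:30-13:00, 13:45-15:30, 16:30-17:00.
So the common availability across everyone is 09:15-11:15, 12:30-13:00, 13:45-15:30, 16:30-17:00.
Summing the common windows: 120 + 30 + 105 + 30 = 285 minutes.

285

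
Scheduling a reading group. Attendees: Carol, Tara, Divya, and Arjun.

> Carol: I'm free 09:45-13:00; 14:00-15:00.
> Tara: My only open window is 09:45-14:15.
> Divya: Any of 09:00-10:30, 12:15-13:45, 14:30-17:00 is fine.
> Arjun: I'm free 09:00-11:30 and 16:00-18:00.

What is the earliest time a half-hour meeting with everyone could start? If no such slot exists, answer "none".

09:45

Carol ∩ Tara: 09:45-13:00, 14:00-14:15.
Carol ∩ Tara ∩ Divya: 09:45-10:30, 12:15-13:00.
Carol ∩ Tara ∩ Divya ∩ Arjun: 09:45-10:30.
The first common window of at least 30 minutes is 09:45-10:30, so the earliest start is 09:45.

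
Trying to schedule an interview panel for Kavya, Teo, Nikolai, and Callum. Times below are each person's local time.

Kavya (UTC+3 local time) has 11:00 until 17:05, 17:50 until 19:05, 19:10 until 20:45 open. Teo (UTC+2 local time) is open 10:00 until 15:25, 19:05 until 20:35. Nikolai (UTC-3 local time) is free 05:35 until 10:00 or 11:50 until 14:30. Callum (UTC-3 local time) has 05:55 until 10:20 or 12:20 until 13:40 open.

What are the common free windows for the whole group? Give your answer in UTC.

Kavya in UTC: 08:00-14:05, 14:50-16:05, 16:10-17:45 (subtract 3h to convert from UTC+3).
Teo in UTC: 08:00-13:25, 17:05-18:35 (subtract 2h to convert from UTC+2).
Nikolai in UTC: 08:35-13:00, 14:50-17:30 (add 3h to convert from UTC-3).
Callum in UTC: 08:55-13:20, 15:20-16:40 (add 3h to convert from UTC-3).
Kavya ∩ Teo: 08:00-13:25, 17:05-17:45.
Kavya ∩ Teo ∩ Nikolai: 08:35-13:00, 17:05-17:30.
Kavya ∩ Teo ∩ Nikolai ∩ Callum: 08:55-13:00.

08:55-13:00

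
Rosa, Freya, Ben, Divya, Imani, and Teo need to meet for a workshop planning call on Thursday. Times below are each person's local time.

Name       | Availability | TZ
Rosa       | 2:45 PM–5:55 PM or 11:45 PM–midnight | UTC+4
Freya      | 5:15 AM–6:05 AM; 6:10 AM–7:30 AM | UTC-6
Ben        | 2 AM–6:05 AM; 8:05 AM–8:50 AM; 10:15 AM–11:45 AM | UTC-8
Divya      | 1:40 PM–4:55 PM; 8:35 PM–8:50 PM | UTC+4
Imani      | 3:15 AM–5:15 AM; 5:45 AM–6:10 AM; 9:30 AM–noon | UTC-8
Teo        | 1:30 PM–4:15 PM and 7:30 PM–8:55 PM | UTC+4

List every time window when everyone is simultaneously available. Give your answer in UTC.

11:15-12:05, 12:10-12:15

Rosa in UTC: 10:45-13:55, 19:45-20:00 (subtract 4h to convert from UTC+4).
Freya in UTC: 11:15-12:05, 12:10-13:30 (add 6h to convert from UTC-6).
Ben in UTC: 10:00-14:05, 16:05-16:50, 18:15-19:45 (add 8h to convert from UTC-8).
Divya in UTC: 09:40-12:55, 16:35-16:50 (subtract 4h to convert from UTC+4).
Imani in UTC: 11:15-13:15, 13:45-14:10, 17:30-20:00 (add 8h to convert from UTC-8).
Teo in UTC: 09:30-12:15, 15:30-16:55 (subtract 4h to convert from UTC+4).
Rosa ∩ Freya: 11:15-12:05, 12:10-13:30.
Rosa ∩ Freya ∩ Ben: 11:15-12:05, 12:10-13:30.
Rosa ∩ Freya ∩ Ben ∩ Divya: 11:15-12:05, 12:10-12:55.
Rosa ∩ Freya ∩ Ben ∩ Divya ∩ Imani: 11:15-12:05, 12:10-12:55.
Rosa ∩ Freya ∩ Ben ∩ Divya ∩ Imani ∩ Teo: 11:15-12:05, 12:10-12:15.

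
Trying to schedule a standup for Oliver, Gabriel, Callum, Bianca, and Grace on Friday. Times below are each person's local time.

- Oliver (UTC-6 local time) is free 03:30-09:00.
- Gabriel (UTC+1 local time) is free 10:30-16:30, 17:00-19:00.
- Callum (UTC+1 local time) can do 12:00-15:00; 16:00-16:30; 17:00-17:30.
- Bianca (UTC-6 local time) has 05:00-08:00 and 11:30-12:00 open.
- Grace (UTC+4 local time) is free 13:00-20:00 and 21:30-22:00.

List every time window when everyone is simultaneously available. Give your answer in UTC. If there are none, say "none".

11:00-14:00

Oliver in UTC: 09:30-15:00 (add 6h to convert from UTC-6).
Gabriel in UTC: 09:30-15:30, 16:00-18:00 (subtract 1h to convert from UTC+1).
Callum in UTC: 11:00-14:00, 15:00-15:30, 16:00-16:30 (subtract 1h to convert from UTC+1).
Bianca in UTC: 11:00-14:00, 17:30-18:00 (add 6h to convert from UTC-6).
Grace in UTC: 09:00-16:00, 17:30-18:00 (subtract 4h to convert from UTC+4).
Oliver ∩ Gabriel: 09:30-15:00.
Oliver ∩ Gabriel ∩ Callum: 11:00-14:00.
Oliver ∩ Gabriel ∩ Callum ∩ Bianca: 11:00-14:00.
Oliver ∩ Gabriel ∩ Callum ∩ Bianca ∩ Grace: 11:00-14:00.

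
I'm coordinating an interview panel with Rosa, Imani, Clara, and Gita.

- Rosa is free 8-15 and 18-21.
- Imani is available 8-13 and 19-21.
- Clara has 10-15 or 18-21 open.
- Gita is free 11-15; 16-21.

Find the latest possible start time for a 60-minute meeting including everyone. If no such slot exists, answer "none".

Rosa ∩ Imani: 08:00-13:00, 19:00-21:00.
Rosa ∩ Imani ∩ Clara: 10:00-13:00, 19:00-21:00.
Rosa ∩ Imani ∩ Clara ∩ Gita: 11:00-13:00, 19:00-21:00.
So the common availability across everyone is 11:00-13:00, 19:00-21:00.
The last common window of at least 60 minutes is 19:00-21:00; a 60-minute meeting can start as late as 20:00 and still end by 21:00.

20:00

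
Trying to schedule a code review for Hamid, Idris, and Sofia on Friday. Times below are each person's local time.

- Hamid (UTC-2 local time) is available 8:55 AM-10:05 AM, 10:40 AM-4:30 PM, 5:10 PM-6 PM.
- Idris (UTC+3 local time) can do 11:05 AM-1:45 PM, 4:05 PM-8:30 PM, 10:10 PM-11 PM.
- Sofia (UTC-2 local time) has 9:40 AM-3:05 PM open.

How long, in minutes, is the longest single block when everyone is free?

240

Hamid in UTC: 10:55-12:05, 12:40-18:30, 19:10-20:00 (add 2h to convert from UTC-2).
Idris in UTC: 08:05-10:45, 13:05-17:30, 19:10-20:00 (subtract 3h to convert from UTC+3).
Sofia in UTC: 11:40-17:05 (add 2h to convert from UTC-2).
Hamid ∩ Idris: 13:05-17:30, 19:10-20:00.
Hamid ∩ Idris ∩ Sofia: 13:05-17:05.
So the common availability across everyone is 13:05-17:05.
The longest is 13:05-17:05 at 240 minutes.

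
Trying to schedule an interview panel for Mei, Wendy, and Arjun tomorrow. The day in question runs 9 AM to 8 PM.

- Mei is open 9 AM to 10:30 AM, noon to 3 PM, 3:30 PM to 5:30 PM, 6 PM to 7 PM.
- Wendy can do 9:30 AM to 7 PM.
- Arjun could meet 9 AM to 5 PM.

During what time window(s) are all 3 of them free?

09:30-10:30, 12:00-15:00, 15:30-17:00

Mei ∩ Wendy: 09:30-10:30, 12:00-15:00, 15:30-17:30, 18:00-19:00.
Mei ∩ Wendy ∩ Arjun: 09:30-10:30, 12:00-15:00, 15:30-17:00.
Those are the intersection windows.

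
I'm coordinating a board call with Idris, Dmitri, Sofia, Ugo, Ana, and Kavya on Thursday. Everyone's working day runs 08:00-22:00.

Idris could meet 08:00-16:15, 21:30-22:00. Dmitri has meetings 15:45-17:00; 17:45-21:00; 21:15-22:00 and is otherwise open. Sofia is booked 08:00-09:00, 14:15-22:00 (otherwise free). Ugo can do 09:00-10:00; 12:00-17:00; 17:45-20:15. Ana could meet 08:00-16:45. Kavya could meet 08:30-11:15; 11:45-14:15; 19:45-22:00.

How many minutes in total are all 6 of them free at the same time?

195

Idris free: 08:00-16:15, 21:30-22:00.
Dmitri free: 08:00-15:45, 17:00-17:45, 21:00-21:15 (invert busy blocks within the working day).
Sofia free: 09:00-14:15 (invert busy blocks within the working day).
Ugo free: 09:00-10:00, 12:00-17:00, 17:45-20:15.
Ana free: 08:00-16:45.
Kavya free: 08:30-11:15, 11:45-14:15, 19:45-22:00.
Idris ∩ Dmitri: 08:00-15:45.
Idris ∩ Dmitri ∩ Sofia: 09:00-14:15.
Idris ∩ Dmitri ∩ Sofia ∩ Ugo: 09:00-10:00, 12:00-14:15.
Idris ∩ Dmitri ∩ Sofia ∩ Ugo ∩ Ana: 09:00-10:00, 12:00-14:15.
Idris ∩ Dmitri ∩ Sofia ∩ Ugo ∩ Ana ∩ Kavya: 09:00-10:00, 12:00-14:15.
So the common availability across everyone is 09:00-10:00, 12:00-14:15.
Summing the common windows: 60 + 135 = 195 minutes.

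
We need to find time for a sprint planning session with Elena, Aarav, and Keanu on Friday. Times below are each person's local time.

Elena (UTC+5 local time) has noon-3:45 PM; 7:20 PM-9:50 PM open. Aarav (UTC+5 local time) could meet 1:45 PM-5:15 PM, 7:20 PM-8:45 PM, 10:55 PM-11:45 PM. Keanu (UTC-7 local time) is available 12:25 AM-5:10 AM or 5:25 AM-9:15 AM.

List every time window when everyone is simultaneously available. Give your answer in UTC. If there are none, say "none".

08:45-10:45, 14:20-15:45

Elena in UTC: 07:00-10:45, 14:20-16:50 (subtract 5h to convert from UTC+5).
Aarav in UTC: 08:45-12:15, 14:20-15:45, 17:55-18:45 (subtract 5h to convert from UTC+5).
Keanu in UTC: 07:25-12:10, 12:25-16:15 (add 7h to convert from UTC-7).
Elena ∩ Aarav: 08:45-10:45, 14:20-15:45.
Elena ∩ Aarav ∩ Keanu: 08:45-10:45, 14:20-15:45.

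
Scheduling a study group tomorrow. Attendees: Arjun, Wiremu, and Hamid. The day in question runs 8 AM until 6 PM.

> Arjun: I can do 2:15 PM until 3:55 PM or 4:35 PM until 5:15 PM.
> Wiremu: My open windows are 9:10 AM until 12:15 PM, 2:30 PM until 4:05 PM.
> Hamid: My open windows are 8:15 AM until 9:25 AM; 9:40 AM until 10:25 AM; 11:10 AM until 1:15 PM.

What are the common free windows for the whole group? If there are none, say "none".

none

Arjun ∩ Wiremu: 14:30-15:55.
Arjun ∩ Wiremu ∩ Hamid: ∅.
There is no time when everyone is free.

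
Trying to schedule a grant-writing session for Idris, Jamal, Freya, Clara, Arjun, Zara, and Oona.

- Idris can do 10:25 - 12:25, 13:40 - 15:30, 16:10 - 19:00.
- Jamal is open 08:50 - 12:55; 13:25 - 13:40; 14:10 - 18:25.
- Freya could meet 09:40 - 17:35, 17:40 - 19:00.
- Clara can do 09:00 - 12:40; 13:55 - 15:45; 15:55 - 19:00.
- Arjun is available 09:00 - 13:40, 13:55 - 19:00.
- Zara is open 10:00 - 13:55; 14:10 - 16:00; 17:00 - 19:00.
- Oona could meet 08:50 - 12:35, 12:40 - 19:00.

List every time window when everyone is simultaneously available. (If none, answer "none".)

Idris ∩ Jamal: 10:25-12:25, 14:10-15:30, 16:10-18:25.
Idris ∩ Jamal ∩ Freya: 10:25-12:25, 14:10-15:30, 16:10-17:35, 17:40-18:25.
Idris ∩ Jamal ∩ Freya ∩ Clara: 10:25-12:25, 14:10-15:30, 16:10-17:35, 17:40-18:25.
Idris ∩ Jamal ∩ Freya ∩ Clara ∩ Arjun: 10:25-12:25, 14:10-15:30, 16:10-17:35, 17:40-18:25.
Idris ∩ Jamal ∩ Freya ∩ Clara ∩ Arjun ∩ Zara: 10:25-12:25, 14:10-15:30, 17:00-17:35, 17:40-18:25.
Idris ∩ Jamal ∩ Freya ∩ Clara ∩ Arjun ∩ Zara ∩ Oona: 10:25-12:25, 14:10-15:30, 17:00-17:35, 17:40-18:25.

10:25-12:25, 14:10-15:30, 17:00-17:35, 17:40-18:25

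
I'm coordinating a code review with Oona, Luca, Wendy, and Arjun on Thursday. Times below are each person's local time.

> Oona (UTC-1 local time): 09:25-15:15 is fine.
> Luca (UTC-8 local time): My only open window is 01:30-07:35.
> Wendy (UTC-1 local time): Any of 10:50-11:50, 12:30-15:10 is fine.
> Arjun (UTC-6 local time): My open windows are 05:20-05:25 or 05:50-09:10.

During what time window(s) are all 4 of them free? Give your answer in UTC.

11:50-12:50, 13:30-15:10

Oona in UTC: 10:25-16:15 (add 1h to convert from UTC-1).
Luca in UTC: 09:30-15:35 (add 8h to convert from UTC-8).
Wendy in UTC: 11:50-12:50, 13:30-16:10 (add 1h to convert from UTC-1).
Arjun in UTC: 11:20-11:25, 11:50-15:10 (add 6h to convert from UTC-6).
Oona ∩ Luca: 10:25-15:35.
Oona ∩ Luca ∩ Wendy: 11:50-12:50, 13:30-15:35.
Oona ∩ Luca ∩ Wendy ∩ Arjun: 11:50-12:50, 13:30-15:10.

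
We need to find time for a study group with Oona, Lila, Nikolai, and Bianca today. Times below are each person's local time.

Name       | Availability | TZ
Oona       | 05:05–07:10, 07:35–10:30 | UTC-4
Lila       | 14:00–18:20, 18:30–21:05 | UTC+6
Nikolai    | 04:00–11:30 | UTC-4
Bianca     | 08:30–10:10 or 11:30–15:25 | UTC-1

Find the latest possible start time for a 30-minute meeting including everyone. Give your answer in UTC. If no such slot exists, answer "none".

14:00

Oona in UTC: 09:05-11:10, 11:35-14:30 (add 4h to convert from UTC-4).
Lila in UTC: 08:00-12:20, 12:30-15:05 (subtract 6h to convert from UTC+6).
Nikolai in UTC: 08:00-15:30 (add 4h to convert from UTC-4).
Bianca in UTC: 09:30-11:10, 12:30-16:25 (add 1h to convert from UTC-1).
Oona ∩ Lila: 09:05-11:10, 11:35-12:20, 12:30-14:30.
Oona ∩ Lila ∩ Nikolai: 09:05-11:10, 11:35-12:20, 12:30-14:30.
Oona ∩ Lila ∩ Nikolai ∩ Bianca: 09:30-11:10, 12:30-14:30.
The last common window of at least 30 minutes is 12:30-14:30; a 30-minute meeting can start as late as 14:00 and still end by 14:30.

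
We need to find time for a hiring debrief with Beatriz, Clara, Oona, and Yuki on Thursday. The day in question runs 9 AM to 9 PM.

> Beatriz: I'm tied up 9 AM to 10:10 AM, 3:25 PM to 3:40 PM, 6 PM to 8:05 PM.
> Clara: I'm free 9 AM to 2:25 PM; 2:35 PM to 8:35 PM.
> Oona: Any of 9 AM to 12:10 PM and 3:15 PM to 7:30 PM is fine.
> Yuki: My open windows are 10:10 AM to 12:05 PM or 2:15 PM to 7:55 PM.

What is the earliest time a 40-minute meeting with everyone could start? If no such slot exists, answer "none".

10:10

Beatriz free: 10:10-15:25, 15:40-18:00, 20:05-21:00 (invert busy blocks within the working day).
Clara free: 09:00-14:25, 14:35-20:35.
Oona free: 09:00-12:10, 15:15-19:30.
Yuki free: 10:10-12:05, 14:15-19:55.
Beatriz ∩ Clara: 10:10-14:25, 14:35-15:25, 15:40-18:00, 20:05-20:35.
Beatriz ∩ Clara ∩ Oona: 10:10-12:10, 15:15-15:25, 15:40-18:00.
Beatriz ∩ Clara ∩ Oona ∩ Yuki: 10:10-12:05, 15:15-15:25, 15:40-18:00.
The first common window of at least 40 minutes is 10:10-12:05, so the earliest start is 10:10.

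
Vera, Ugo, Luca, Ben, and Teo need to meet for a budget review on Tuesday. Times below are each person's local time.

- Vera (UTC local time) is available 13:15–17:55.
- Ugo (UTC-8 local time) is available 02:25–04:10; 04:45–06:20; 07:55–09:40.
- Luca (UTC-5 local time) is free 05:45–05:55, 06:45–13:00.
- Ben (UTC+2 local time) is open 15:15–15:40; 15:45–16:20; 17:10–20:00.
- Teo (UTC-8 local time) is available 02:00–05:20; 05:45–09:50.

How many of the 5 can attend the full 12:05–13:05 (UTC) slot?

Vera in UTC: 13:15-17:55.
Ugo in UTC: 10:25-12:10, 12:45-14:20, 15:55-17:40 (add 8h to convert from UTC-8).
Luca in UTC: 10:45-10:55, 11:45-18:00 (add 5h to convert from UTC-5).
Ben in UTC: 13:15-13:40, 13:45-14:20, 15:10-18:00 (subtract 2h to convert from UTC+2).
Teo in UTC: 10:00-13:20, 13:45-17:50 (add 8h to convert from UTC-8).
Luca and Teo can make the full 12:05-13:05 slot — that's 2.

2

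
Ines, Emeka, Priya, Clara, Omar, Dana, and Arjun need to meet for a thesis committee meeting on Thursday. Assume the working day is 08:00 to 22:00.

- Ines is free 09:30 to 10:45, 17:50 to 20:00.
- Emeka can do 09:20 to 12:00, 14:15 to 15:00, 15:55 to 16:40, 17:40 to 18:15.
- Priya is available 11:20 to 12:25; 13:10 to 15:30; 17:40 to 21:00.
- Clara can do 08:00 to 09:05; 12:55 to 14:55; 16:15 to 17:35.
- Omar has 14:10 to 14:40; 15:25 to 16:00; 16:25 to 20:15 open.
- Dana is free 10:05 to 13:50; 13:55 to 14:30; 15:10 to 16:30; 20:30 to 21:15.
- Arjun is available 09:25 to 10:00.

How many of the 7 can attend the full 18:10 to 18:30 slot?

Ines, Priya, and Omar can make the full 18:10-18:30 slot — that's 3.

3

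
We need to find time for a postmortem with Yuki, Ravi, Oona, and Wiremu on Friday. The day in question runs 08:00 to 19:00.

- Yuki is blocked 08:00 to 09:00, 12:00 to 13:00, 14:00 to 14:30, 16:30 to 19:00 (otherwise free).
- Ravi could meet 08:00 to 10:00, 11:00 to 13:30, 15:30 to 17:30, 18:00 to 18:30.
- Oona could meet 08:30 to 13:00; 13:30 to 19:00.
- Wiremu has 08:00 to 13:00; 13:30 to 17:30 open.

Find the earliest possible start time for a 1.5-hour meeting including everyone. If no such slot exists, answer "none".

none

Yuki free: 09:00-12:00, 13:00-14:00, 14:30-16:30 (invert busy blocks within the working day).
Ravi free: 08:00-10:00, 11:00-13:30, 15:30-17:30, 18:00-18:30.
Oona free: 08:30-13:00, 13:30-19:00.
Wiremu free: 08:00-13:00, 13:30-17:30.
Yuki ∩ Ravi: 09:00-10:00, 11:00-12:00, 13:00-13:30, 15:30-16:30.
Yuki ∩ Ravi ∩ Oona: 09:00-10:00, 11:00-12:00, 15:30-16:30.
Yuki ∩ Ravi ∩ Oona ∩ Wiremu: 09:00-10:00, 11:00-12:00, 15:30-16:30.
Those are the intersection windows.
No common window is at least 90 minutes long.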